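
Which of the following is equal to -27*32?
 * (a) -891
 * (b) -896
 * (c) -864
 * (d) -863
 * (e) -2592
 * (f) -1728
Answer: c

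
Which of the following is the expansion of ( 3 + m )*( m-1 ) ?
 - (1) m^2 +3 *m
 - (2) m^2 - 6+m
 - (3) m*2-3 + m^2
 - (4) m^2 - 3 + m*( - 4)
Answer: 3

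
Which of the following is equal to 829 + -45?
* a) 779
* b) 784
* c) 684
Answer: b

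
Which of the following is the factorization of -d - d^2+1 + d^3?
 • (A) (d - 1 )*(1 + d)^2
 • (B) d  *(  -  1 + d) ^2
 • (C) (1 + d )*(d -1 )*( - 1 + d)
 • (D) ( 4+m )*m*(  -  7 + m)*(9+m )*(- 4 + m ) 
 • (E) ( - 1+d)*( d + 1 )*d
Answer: C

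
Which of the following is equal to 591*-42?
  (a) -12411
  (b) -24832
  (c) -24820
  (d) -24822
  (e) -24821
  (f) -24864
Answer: d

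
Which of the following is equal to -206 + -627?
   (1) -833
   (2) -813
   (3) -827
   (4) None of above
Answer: 1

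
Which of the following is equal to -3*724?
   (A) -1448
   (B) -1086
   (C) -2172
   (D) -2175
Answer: C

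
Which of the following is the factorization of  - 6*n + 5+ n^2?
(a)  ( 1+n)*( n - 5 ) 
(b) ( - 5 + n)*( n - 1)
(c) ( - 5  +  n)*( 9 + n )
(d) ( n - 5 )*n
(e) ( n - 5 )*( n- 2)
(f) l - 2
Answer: b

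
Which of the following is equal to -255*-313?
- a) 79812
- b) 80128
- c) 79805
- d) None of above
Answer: d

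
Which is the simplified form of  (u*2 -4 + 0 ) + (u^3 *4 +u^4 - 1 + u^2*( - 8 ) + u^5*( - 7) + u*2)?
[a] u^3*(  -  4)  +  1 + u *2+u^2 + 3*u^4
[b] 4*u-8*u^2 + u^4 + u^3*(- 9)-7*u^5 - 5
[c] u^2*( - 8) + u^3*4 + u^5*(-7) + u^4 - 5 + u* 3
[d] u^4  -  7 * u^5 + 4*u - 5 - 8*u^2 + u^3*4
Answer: d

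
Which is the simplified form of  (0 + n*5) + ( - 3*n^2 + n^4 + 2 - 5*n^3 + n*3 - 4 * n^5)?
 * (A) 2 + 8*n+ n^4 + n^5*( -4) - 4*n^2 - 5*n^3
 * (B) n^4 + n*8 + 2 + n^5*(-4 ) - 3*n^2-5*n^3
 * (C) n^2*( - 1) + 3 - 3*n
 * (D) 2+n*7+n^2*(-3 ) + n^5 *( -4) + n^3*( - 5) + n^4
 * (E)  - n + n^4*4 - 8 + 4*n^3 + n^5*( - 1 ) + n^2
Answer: B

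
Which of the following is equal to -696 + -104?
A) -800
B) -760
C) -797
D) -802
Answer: A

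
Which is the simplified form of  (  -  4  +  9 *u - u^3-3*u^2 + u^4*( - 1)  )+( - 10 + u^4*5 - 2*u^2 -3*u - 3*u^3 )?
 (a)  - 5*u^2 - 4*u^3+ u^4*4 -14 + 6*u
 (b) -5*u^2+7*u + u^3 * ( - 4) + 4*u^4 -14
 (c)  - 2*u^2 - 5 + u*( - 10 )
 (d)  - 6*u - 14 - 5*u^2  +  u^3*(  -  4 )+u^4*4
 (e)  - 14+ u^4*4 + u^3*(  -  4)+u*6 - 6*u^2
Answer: a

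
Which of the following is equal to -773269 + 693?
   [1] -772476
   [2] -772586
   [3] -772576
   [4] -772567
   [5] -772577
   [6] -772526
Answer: 3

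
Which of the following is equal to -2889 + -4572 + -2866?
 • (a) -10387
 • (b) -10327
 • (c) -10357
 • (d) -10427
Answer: b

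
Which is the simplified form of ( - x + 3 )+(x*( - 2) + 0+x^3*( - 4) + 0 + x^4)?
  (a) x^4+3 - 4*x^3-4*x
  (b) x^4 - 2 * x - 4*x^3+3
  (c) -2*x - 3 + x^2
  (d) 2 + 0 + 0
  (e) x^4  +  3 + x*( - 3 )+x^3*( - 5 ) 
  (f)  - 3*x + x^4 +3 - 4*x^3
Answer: f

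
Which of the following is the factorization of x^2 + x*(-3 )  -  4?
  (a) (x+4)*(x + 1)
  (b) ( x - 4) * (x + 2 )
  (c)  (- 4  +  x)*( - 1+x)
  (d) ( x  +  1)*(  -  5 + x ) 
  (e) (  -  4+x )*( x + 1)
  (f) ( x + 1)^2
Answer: e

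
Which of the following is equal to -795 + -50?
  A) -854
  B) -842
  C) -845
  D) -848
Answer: C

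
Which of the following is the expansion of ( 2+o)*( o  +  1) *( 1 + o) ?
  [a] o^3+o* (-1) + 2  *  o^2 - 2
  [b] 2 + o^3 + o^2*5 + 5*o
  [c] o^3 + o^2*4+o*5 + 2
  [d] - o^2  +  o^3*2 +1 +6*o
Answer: c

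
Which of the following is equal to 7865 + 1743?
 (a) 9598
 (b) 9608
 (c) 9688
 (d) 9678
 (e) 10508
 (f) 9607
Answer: b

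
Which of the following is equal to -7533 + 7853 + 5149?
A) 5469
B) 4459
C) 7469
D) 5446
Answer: A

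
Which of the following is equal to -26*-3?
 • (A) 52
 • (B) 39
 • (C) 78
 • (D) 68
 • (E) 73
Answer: C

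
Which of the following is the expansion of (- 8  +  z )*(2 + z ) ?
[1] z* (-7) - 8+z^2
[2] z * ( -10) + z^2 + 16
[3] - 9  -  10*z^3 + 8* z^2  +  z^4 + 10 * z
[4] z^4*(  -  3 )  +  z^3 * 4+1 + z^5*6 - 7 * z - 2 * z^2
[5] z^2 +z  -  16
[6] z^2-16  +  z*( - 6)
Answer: 6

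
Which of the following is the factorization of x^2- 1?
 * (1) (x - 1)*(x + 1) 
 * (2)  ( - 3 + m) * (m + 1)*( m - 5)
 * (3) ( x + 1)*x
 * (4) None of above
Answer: 1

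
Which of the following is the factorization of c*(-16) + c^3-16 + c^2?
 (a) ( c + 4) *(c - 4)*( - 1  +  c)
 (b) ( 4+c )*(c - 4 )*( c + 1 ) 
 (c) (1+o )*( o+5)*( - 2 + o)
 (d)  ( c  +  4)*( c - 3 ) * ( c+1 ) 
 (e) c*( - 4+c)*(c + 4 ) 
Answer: b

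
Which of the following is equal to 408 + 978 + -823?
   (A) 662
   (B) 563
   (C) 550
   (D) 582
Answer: B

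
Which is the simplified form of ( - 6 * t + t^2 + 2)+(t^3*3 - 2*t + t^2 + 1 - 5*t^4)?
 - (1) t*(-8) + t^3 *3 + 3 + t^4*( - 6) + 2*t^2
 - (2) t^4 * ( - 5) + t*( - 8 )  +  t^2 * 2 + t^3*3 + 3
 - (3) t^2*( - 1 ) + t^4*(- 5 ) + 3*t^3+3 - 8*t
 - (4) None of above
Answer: 2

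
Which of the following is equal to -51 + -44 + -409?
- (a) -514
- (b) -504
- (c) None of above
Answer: b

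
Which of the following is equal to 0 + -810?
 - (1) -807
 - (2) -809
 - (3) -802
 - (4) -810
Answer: 4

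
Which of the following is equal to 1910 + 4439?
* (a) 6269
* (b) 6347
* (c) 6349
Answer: c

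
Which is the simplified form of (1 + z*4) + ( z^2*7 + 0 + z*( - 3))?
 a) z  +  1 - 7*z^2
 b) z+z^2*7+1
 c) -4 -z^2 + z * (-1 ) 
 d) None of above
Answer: b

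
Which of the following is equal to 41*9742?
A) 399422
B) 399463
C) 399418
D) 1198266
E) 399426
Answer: A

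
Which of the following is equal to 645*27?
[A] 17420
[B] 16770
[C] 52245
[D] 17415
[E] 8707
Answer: D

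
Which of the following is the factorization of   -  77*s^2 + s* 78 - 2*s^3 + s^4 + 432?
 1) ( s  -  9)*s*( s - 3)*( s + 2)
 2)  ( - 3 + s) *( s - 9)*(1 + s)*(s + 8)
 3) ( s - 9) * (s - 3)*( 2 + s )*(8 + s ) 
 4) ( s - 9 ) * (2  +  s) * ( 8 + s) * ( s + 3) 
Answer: 3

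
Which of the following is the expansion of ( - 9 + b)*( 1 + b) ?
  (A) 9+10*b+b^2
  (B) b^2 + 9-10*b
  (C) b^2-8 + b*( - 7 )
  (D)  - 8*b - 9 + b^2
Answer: D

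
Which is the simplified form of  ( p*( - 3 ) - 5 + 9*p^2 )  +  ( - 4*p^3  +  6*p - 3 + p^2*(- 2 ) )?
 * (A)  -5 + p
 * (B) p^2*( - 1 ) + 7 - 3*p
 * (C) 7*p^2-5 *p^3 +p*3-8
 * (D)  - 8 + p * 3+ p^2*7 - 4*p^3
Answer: D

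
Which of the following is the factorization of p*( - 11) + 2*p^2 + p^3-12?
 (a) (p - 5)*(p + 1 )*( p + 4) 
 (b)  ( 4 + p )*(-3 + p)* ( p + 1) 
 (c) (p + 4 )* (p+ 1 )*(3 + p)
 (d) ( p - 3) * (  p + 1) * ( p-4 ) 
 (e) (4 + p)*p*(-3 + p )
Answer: b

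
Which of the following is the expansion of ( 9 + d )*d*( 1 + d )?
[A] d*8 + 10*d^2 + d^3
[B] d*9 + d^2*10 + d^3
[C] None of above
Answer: B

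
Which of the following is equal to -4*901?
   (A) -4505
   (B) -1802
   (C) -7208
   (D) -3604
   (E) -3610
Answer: D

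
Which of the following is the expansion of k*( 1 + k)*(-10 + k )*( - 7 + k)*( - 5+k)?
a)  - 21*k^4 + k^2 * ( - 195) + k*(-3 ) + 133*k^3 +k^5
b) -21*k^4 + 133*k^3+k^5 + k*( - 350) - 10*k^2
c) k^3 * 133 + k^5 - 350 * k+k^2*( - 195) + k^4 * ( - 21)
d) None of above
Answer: c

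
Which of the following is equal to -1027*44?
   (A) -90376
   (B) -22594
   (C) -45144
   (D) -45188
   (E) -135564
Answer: D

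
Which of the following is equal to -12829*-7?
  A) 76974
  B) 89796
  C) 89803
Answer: C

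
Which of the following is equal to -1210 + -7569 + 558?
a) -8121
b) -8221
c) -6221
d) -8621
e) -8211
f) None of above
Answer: b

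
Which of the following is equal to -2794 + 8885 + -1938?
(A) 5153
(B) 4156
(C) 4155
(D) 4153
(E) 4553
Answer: D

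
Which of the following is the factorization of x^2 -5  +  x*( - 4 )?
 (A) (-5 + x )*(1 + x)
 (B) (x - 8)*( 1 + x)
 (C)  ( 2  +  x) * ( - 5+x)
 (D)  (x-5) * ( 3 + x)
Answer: A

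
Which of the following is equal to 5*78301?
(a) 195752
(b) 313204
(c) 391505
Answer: c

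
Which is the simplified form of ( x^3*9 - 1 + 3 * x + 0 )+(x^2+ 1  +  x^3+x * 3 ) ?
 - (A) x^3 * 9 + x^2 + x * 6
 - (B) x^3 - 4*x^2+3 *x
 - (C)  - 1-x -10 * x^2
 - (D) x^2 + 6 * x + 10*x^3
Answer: D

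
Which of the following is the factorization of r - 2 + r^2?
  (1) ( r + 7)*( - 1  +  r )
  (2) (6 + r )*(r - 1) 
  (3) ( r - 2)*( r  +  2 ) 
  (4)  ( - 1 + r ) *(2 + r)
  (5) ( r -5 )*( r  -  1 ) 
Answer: 4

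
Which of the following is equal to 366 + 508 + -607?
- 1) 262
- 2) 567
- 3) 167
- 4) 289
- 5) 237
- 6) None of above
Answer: 6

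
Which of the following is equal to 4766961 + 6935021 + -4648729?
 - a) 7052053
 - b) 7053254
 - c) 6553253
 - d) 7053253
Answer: d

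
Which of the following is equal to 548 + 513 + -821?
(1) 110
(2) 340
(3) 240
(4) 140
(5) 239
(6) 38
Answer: 3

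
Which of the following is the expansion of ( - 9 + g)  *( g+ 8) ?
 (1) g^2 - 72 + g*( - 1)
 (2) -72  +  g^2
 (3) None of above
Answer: 1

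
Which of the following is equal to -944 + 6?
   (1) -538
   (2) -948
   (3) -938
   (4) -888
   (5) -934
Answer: 3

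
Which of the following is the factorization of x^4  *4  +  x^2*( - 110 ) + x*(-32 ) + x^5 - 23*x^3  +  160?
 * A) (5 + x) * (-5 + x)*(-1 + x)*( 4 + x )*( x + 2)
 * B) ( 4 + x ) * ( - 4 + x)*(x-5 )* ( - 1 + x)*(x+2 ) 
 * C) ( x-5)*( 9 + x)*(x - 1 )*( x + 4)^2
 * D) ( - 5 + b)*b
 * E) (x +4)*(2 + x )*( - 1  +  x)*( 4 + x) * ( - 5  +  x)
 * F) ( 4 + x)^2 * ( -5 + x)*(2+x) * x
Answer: E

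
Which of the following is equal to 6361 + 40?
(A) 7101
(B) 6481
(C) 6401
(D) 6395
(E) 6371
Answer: C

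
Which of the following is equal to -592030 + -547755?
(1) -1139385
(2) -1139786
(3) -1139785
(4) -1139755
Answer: 3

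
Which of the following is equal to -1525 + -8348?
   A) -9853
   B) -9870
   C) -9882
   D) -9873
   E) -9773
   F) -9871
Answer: D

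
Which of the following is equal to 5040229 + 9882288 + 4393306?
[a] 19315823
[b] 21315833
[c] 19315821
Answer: a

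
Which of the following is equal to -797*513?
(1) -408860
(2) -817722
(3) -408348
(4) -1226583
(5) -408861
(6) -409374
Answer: 5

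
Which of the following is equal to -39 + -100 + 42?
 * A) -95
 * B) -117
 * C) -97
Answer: C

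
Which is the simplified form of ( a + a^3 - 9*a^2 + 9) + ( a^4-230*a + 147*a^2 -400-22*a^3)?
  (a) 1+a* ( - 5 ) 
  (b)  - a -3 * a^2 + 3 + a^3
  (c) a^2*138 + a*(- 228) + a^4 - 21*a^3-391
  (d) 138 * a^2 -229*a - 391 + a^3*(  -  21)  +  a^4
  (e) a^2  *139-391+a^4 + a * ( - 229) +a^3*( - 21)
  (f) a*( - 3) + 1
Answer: d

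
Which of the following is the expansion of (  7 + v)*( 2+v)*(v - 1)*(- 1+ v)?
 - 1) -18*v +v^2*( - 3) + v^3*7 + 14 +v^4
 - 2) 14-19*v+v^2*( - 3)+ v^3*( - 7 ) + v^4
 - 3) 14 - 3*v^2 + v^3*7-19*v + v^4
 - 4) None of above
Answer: 3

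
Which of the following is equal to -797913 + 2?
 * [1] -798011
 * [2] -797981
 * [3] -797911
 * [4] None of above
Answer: 3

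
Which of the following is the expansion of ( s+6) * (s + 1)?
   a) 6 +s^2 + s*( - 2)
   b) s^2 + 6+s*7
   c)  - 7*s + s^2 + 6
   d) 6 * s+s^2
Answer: b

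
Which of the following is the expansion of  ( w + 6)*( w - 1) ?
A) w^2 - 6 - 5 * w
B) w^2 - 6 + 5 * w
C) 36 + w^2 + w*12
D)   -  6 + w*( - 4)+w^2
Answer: B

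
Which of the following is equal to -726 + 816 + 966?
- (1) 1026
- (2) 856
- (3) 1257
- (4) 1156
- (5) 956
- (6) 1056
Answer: 6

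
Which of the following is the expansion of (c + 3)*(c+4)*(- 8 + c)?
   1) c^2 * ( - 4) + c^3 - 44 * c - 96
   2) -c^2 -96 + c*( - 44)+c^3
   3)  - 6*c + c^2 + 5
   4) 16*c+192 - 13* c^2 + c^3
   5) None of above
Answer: 2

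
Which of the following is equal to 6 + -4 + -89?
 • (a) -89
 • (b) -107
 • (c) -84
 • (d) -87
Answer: d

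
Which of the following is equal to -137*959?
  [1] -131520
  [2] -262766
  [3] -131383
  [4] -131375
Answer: 3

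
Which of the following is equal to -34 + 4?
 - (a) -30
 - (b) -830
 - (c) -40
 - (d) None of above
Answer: a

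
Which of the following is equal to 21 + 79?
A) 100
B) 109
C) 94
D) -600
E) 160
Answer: A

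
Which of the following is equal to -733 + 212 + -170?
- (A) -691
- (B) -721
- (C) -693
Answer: A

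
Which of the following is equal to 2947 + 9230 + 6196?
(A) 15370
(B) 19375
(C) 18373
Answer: C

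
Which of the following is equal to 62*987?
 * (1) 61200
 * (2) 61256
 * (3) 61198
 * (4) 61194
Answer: 4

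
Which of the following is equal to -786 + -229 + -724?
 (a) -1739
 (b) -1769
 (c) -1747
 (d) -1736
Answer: a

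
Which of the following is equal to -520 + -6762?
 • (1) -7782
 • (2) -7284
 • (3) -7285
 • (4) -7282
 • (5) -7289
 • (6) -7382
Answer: 4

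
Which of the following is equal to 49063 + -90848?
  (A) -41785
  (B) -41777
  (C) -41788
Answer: A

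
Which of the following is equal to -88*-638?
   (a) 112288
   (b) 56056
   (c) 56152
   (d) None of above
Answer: d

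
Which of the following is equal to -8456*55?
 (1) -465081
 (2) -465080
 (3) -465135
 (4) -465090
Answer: 2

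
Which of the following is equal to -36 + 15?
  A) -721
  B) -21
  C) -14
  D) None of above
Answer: B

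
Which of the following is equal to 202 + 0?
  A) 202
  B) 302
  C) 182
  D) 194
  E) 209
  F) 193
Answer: A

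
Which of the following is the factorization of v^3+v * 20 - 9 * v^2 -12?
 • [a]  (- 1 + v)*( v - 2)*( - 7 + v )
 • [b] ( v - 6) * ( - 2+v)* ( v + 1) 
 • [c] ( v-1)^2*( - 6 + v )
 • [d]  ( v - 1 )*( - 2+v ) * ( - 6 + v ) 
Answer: d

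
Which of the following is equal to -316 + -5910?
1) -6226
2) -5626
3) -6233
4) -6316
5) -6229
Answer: 1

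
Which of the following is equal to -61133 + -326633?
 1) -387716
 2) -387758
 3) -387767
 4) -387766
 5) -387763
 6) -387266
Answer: 4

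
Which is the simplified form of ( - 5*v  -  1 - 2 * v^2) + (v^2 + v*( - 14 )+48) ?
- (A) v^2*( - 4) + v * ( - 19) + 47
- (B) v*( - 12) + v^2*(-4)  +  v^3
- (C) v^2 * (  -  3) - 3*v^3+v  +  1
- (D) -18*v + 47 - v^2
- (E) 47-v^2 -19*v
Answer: E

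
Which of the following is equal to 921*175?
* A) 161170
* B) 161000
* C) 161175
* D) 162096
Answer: C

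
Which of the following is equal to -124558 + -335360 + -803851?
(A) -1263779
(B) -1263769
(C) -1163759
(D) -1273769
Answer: B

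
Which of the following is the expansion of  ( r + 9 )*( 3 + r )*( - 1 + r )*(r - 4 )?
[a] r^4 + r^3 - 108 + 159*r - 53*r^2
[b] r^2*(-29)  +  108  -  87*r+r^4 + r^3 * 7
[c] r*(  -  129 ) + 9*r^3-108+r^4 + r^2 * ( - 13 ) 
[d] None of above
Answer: b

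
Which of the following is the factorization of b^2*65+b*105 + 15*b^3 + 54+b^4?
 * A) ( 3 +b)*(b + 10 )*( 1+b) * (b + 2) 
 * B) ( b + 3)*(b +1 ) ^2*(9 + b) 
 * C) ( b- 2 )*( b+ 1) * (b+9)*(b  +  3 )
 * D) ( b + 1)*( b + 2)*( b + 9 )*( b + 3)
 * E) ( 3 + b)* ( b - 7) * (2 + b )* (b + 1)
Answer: D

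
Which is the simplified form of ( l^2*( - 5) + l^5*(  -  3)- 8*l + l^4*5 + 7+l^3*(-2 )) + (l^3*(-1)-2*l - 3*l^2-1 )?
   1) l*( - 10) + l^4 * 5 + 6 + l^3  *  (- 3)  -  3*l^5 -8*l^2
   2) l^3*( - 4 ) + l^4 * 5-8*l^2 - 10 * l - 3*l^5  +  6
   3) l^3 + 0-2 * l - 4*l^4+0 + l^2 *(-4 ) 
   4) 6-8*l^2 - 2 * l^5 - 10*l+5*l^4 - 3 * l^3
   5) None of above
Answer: 1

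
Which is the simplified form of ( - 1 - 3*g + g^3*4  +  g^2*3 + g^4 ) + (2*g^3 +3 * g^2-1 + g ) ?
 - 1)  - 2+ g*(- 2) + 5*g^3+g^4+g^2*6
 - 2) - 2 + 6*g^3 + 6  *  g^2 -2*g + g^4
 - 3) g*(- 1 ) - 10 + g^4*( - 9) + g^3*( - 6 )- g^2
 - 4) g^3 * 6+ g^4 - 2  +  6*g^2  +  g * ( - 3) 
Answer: 2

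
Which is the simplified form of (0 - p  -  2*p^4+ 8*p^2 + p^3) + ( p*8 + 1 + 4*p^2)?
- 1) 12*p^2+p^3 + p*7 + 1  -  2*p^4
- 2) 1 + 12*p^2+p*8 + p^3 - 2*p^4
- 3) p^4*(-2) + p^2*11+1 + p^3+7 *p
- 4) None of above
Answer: 1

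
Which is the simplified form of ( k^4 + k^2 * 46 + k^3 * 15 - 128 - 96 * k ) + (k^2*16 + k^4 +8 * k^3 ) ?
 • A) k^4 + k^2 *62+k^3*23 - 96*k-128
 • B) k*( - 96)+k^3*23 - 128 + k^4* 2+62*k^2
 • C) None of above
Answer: B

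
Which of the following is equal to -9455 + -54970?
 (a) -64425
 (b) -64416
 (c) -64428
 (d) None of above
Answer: a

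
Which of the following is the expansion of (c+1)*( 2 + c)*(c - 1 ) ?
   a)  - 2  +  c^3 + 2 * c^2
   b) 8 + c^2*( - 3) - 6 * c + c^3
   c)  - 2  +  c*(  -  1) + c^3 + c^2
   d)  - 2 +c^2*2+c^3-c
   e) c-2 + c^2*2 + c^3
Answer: d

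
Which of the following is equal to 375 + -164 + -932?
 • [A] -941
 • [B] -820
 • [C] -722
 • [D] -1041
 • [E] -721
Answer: E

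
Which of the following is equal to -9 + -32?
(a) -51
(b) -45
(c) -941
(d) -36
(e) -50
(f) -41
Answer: f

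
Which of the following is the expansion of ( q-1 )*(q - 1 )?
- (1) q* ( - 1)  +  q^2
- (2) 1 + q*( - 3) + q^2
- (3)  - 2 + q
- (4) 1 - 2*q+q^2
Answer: 4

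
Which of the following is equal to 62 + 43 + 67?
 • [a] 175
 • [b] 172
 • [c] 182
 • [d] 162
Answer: b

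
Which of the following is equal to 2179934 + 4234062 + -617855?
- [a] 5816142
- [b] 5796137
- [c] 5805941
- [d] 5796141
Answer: d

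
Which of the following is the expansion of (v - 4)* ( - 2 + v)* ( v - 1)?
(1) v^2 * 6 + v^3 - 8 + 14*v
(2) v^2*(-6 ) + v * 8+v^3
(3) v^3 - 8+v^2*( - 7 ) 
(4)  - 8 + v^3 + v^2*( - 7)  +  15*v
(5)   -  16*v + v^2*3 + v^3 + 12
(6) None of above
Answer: 6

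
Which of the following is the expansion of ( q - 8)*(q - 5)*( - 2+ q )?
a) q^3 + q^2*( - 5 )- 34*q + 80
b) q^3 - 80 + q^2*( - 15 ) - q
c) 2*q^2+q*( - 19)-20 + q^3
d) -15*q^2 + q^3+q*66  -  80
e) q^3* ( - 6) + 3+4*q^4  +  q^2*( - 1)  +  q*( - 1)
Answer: d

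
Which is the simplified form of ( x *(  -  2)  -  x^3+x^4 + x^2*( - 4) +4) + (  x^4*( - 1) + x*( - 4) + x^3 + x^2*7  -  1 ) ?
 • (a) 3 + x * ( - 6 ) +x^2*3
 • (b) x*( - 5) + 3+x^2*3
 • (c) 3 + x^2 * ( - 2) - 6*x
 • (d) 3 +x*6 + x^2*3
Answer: a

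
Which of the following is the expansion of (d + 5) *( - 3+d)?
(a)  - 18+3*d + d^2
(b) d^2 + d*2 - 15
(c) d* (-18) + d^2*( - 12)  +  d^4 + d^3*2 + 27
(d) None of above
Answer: b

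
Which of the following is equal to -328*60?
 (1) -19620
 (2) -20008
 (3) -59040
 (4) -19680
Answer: 4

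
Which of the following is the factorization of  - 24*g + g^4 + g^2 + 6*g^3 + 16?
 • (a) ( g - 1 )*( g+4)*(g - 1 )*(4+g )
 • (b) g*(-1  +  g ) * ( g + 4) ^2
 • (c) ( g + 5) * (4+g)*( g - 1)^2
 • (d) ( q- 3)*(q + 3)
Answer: a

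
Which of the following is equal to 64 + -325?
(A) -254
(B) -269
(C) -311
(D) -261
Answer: D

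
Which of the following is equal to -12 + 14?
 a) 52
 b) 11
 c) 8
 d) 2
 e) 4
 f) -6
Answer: d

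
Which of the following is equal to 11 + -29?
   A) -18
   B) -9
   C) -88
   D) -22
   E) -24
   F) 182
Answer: A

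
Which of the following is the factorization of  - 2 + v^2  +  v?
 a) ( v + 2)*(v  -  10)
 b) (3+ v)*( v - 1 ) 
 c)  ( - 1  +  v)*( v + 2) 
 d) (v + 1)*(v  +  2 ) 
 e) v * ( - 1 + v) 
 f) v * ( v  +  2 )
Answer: c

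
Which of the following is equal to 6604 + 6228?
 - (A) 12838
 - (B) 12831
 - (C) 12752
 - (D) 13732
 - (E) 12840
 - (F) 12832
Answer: F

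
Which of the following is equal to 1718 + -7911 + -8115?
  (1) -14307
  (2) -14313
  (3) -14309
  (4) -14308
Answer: 4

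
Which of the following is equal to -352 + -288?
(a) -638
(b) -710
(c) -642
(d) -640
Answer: d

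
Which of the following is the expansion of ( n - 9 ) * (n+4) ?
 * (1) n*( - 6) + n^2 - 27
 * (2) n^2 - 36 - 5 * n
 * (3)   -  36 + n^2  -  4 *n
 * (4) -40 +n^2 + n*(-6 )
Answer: 2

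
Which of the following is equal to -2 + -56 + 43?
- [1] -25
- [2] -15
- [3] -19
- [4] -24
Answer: 2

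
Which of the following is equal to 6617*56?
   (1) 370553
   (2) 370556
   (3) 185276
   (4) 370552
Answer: 4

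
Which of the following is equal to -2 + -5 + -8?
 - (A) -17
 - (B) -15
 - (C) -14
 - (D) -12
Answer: B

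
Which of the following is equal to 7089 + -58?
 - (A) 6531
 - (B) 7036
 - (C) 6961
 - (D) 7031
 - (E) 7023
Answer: D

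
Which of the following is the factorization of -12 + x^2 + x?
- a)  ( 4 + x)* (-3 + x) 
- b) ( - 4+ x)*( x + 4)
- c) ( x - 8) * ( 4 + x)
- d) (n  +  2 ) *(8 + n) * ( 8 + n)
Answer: a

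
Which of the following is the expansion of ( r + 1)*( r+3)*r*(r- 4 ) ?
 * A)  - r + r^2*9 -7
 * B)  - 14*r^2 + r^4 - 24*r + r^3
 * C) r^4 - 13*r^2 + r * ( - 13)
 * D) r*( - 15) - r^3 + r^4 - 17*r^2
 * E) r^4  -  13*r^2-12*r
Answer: E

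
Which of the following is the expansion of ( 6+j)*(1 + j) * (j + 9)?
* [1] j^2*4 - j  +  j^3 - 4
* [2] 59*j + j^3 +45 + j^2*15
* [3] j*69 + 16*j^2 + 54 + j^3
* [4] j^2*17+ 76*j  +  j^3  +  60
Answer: 3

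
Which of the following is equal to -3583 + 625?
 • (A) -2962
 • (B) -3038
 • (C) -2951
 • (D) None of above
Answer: D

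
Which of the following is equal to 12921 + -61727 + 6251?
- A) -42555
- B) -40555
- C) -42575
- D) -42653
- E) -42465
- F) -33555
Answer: A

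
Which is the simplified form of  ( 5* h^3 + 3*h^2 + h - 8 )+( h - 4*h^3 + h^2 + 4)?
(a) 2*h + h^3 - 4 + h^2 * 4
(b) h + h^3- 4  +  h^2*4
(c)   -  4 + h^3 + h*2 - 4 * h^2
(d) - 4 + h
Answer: a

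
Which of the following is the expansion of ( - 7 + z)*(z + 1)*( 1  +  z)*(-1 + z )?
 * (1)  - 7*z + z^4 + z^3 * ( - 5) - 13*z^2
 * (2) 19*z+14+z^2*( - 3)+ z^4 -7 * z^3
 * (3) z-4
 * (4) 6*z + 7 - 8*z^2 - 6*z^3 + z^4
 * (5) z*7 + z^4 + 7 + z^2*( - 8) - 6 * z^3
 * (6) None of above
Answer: 4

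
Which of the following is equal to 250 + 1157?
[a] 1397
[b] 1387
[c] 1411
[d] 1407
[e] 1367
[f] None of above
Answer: d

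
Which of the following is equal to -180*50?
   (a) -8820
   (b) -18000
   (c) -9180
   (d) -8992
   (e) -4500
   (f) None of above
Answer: f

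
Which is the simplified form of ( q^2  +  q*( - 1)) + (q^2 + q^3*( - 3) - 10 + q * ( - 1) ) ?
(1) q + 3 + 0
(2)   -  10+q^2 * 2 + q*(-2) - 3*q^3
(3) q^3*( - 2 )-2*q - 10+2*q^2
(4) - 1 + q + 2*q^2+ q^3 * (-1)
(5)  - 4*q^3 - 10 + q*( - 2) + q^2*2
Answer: 2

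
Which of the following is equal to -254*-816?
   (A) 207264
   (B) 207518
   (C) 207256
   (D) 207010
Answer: A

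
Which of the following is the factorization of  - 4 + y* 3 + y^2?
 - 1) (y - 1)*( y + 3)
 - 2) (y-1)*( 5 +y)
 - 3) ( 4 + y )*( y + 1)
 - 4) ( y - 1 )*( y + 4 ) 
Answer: 4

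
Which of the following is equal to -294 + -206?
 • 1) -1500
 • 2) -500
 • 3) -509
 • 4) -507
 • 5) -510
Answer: 2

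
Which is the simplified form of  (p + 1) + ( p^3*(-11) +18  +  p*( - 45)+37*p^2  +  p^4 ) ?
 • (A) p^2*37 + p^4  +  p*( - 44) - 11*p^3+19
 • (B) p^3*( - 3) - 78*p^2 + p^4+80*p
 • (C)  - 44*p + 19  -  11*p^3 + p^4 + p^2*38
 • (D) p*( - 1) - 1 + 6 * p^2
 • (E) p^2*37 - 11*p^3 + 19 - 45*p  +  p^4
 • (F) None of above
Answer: A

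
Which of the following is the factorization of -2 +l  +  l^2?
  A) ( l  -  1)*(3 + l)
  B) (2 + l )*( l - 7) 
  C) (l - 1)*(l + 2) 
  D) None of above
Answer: C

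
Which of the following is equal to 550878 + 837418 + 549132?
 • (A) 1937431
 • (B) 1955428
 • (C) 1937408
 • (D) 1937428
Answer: D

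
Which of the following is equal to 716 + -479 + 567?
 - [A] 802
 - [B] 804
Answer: B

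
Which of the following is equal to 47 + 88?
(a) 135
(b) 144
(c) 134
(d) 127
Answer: a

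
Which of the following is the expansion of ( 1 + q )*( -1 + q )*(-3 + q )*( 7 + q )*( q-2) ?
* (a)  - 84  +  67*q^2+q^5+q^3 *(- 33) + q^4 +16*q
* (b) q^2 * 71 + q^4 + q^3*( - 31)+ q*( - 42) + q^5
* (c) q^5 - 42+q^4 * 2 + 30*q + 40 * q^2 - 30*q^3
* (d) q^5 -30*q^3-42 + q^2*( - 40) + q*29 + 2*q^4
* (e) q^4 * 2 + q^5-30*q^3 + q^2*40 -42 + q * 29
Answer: e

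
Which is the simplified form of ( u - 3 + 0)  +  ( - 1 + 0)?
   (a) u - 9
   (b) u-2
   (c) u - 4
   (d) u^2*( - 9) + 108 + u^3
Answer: c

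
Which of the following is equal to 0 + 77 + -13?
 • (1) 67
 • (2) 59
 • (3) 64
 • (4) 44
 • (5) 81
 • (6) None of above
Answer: 3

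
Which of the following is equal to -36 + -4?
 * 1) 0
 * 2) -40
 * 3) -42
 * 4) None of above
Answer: 2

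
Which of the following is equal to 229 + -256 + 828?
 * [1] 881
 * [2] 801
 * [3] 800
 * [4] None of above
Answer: 2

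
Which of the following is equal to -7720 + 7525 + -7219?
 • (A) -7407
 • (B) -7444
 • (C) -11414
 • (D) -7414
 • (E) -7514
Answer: D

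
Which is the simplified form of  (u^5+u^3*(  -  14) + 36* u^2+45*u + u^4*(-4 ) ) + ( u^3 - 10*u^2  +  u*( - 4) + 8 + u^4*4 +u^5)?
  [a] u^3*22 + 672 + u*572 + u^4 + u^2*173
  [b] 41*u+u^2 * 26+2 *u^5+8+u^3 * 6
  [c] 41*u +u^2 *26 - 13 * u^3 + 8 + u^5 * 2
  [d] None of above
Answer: c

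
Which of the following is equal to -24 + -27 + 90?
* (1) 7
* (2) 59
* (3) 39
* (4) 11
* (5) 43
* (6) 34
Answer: 3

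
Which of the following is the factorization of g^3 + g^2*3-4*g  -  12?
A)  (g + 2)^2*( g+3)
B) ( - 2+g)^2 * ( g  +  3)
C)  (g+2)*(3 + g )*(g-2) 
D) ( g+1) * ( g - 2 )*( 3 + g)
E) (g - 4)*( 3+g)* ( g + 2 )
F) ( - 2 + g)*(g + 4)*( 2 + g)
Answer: C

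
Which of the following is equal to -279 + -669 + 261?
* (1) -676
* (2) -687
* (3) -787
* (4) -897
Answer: 2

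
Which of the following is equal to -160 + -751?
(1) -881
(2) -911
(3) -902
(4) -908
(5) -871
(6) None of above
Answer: 2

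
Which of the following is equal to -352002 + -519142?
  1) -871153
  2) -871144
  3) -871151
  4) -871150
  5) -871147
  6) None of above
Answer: 2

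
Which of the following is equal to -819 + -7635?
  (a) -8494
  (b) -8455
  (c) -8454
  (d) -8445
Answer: c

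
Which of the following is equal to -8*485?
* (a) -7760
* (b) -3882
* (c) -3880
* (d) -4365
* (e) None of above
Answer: c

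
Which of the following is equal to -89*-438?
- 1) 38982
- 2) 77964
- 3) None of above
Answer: 1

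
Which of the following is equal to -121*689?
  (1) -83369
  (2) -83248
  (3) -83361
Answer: 1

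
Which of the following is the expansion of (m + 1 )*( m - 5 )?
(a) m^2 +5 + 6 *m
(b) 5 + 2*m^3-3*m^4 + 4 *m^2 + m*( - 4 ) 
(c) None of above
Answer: c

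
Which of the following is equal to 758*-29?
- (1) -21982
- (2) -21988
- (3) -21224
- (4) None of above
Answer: 1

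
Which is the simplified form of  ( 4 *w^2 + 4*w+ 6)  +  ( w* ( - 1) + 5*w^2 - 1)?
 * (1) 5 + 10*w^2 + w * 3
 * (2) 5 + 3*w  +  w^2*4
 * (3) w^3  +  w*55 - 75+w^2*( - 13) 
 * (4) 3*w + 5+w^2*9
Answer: 4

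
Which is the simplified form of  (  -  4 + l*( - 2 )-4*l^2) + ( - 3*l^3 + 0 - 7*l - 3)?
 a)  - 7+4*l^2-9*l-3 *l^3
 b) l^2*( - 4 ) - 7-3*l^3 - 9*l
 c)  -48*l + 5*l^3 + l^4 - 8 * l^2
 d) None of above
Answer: b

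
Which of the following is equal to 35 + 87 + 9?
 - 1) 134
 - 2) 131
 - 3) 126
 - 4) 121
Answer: 2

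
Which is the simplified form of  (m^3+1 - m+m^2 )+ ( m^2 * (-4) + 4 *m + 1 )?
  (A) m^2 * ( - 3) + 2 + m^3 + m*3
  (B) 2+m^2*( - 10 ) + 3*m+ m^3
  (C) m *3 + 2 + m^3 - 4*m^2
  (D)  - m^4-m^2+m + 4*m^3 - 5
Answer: A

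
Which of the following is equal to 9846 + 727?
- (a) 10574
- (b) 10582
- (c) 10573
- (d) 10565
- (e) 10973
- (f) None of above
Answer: c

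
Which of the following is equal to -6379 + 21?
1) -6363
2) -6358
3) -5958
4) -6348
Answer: 2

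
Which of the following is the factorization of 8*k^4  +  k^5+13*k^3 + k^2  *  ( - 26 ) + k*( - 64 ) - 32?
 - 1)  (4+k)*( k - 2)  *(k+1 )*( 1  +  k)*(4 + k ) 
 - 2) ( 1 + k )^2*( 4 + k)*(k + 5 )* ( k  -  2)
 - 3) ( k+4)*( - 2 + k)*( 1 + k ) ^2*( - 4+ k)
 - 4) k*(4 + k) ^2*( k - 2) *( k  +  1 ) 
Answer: 1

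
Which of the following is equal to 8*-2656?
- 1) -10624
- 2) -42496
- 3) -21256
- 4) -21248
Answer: 4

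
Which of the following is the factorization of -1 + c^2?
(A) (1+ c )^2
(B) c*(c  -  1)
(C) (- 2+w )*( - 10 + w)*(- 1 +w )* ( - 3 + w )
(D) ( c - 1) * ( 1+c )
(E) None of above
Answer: D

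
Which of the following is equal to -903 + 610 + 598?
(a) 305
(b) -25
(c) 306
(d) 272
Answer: a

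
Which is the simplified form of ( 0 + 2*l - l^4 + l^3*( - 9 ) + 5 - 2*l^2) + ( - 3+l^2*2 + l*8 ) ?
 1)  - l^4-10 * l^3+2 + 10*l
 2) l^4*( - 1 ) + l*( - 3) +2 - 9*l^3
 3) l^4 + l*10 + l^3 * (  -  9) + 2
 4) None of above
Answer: 4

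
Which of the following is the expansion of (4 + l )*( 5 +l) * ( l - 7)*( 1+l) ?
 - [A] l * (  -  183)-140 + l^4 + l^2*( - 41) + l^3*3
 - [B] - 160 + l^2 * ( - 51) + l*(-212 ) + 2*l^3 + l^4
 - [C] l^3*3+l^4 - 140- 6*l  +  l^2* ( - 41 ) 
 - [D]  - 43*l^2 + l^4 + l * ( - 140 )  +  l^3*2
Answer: A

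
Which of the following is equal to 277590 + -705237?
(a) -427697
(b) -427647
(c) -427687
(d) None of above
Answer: b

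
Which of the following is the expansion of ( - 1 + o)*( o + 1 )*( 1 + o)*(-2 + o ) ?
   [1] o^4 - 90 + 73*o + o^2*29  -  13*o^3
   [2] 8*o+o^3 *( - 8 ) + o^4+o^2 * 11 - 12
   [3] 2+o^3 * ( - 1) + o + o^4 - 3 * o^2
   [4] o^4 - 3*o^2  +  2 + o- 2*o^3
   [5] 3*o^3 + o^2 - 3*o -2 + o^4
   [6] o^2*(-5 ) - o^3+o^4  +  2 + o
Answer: 3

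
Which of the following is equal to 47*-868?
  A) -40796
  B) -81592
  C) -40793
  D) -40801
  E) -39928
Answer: A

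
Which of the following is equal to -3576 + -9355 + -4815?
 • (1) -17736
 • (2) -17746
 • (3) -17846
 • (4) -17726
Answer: 2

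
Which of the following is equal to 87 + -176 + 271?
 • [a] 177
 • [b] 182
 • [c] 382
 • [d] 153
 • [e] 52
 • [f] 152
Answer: b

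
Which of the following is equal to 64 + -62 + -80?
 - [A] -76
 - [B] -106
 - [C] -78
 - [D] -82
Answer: C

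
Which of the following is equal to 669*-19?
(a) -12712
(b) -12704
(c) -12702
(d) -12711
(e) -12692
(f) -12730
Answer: d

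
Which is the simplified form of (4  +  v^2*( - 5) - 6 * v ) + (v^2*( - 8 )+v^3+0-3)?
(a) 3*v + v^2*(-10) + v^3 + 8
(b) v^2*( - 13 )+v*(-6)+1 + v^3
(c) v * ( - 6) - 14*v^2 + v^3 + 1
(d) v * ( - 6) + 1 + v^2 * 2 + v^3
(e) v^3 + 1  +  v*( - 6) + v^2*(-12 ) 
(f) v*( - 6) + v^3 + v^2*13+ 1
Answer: b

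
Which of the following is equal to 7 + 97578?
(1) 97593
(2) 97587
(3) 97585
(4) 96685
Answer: 3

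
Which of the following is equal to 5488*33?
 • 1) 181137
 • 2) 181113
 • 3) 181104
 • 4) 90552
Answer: 3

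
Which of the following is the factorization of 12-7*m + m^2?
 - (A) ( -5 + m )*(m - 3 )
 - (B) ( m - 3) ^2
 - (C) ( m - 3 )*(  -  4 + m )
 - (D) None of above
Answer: C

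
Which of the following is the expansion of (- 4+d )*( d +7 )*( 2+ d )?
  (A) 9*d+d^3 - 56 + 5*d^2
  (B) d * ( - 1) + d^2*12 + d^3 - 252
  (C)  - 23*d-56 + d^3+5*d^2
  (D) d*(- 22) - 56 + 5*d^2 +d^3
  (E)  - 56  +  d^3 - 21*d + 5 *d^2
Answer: D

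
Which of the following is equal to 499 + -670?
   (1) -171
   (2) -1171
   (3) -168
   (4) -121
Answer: 1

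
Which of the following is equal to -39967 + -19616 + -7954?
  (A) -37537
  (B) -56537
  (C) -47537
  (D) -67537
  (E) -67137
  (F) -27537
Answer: D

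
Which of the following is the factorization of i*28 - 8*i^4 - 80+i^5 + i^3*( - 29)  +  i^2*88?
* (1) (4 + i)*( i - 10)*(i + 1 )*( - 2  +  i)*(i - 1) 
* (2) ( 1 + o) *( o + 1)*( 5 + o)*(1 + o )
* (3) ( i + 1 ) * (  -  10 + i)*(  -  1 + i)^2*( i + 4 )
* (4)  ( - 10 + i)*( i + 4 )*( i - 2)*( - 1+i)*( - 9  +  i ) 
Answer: 1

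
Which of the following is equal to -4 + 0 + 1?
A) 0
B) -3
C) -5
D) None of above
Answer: B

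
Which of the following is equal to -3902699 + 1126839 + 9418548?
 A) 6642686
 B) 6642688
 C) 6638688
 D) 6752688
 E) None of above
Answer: B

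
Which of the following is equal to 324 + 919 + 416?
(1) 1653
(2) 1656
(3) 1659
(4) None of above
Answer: 3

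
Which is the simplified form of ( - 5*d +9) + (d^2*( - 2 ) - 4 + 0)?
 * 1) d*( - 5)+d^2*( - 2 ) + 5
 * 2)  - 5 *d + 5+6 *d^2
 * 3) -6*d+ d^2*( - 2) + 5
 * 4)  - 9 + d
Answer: 1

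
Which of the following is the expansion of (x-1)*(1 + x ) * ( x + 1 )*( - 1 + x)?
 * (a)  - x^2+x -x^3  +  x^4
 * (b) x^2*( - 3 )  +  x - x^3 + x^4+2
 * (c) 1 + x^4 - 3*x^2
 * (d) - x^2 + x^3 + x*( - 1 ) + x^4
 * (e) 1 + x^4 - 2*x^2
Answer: e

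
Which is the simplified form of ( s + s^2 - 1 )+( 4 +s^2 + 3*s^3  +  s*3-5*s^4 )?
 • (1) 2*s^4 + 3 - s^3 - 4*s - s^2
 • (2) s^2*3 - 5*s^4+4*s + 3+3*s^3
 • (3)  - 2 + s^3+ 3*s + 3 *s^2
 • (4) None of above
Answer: 4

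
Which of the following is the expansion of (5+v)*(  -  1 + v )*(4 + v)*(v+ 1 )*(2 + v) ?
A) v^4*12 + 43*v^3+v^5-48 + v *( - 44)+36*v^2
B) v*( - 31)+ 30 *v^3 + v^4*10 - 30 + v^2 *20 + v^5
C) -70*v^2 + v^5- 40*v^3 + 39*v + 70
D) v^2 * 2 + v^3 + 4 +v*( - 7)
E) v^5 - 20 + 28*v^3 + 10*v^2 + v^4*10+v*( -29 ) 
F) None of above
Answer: F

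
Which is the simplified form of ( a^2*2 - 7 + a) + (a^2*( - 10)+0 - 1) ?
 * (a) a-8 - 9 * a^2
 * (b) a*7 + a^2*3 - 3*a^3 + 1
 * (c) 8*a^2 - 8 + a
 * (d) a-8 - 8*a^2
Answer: d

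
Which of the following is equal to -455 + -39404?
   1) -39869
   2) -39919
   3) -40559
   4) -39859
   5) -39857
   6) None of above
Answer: 4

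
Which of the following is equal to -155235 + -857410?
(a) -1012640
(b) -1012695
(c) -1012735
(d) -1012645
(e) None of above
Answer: d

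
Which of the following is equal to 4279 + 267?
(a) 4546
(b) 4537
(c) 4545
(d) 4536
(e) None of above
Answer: a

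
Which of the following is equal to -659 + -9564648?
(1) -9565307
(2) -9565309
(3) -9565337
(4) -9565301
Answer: 1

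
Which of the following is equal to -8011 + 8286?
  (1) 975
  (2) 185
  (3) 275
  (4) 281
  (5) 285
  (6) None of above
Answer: 3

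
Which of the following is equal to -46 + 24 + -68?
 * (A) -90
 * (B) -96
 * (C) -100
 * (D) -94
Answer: A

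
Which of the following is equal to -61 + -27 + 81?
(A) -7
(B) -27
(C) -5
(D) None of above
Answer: A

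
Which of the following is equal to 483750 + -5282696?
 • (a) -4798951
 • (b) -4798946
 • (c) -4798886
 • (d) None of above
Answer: b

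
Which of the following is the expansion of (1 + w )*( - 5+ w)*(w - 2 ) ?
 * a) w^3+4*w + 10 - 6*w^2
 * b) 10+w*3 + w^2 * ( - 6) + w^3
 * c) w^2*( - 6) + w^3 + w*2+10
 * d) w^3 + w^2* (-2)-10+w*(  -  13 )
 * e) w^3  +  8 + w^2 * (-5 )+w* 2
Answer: b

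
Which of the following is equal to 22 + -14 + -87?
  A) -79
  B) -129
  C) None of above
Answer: A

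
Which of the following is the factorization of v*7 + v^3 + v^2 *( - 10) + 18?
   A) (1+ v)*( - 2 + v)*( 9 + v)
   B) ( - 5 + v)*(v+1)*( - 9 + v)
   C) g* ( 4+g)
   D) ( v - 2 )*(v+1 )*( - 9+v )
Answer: D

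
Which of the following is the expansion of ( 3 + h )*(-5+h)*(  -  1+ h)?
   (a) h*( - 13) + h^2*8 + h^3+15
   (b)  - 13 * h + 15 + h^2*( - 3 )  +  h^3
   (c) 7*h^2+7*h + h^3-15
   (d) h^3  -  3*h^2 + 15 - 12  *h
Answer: b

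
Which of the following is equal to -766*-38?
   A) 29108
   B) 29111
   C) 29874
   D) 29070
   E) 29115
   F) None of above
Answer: A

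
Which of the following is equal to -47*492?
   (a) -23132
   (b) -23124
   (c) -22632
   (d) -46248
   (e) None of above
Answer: b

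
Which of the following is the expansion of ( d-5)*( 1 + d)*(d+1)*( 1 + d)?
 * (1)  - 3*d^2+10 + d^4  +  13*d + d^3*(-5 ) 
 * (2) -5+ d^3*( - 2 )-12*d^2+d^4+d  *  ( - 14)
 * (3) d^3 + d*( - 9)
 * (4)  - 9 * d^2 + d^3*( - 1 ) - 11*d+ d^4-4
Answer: 2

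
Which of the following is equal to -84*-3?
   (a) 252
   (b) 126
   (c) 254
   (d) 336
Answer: a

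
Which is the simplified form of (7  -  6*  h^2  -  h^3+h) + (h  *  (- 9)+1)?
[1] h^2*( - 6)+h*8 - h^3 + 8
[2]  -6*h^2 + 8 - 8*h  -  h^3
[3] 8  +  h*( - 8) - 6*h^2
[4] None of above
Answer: 2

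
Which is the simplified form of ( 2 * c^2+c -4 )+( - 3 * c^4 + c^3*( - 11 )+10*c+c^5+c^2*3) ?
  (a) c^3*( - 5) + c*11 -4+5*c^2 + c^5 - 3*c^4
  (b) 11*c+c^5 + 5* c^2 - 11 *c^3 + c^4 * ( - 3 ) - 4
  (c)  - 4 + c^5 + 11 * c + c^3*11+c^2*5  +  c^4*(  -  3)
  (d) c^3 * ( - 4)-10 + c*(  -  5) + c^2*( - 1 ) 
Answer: b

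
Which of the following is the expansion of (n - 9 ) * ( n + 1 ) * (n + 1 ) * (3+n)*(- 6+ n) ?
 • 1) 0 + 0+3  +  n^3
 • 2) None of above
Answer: 2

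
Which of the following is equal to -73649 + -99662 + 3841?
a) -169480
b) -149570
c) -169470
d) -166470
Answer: c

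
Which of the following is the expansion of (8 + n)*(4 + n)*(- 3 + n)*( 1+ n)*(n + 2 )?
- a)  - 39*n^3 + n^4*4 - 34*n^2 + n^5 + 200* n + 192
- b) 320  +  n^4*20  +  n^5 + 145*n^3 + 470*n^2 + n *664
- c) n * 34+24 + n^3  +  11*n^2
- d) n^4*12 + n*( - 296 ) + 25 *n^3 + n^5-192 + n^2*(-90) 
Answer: d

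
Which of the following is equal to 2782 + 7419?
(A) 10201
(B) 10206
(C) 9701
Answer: A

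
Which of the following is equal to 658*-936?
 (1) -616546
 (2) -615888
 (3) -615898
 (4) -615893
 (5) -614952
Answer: 2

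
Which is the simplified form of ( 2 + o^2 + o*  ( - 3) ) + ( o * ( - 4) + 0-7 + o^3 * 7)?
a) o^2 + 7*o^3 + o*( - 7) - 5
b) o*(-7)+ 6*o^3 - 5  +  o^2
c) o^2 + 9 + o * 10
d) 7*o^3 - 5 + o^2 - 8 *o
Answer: a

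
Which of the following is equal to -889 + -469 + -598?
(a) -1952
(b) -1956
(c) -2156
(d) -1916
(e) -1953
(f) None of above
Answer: b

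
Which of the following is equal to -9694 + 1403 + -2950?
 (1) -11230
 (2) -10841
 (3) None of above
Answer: 3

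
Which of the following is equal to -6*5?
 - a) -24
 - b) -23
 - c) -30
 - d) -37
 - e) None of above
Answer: c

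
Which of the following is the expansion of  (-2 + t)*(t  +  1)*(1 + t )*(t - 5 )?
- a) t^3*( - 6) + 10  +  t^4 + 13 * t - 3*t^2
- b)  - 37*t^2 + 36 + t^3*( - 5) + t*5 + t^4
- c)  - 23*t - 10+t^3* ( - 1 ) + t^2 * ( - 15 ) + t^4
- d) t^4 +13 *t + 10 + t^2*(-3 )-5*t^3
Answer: d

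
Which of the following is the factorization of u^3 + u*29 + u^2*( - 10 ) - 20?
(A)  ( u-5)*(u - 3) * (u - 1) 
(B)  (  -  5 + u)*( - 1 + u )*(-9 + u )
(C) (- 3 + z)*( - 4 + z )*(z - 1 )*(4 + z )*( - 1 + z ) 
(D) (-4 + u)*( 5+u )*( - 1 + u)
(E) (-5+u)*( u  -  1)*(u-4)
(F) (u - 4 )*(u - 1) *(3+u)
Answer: E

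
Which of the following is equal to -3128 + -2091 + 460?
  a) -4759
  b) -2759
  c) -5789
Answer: a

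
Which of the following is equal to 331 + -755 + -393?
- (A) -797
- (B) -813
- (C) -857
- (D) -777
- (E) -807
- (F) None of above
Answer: F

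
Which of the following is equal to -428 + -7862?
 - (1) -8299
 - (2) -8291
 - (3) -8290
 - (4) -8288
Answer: 3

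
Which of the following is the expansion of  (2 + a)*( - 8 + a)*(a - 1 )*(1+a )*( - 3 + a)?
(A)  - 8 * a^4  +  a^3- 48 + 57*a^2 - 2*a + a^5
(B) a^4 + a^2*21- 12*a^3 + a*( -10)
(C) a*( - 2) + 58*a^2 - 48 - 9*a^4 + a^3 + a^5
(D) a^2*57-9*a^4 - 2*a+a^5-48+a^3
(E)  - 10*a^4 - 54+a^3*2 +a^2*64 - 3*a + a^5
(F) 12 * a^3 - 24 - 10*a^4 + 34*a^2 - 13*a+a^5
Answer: D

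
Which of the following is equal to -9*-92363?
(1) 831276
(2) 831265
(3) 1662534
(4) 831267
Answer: 4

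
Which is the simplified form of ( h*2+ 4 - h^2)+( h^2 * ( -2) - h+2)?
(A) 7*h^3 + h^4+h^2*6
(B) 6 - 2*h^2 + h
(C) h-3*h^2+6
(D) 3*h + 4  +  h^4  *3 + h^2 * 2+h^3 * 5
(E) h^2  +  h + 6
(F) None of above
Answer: C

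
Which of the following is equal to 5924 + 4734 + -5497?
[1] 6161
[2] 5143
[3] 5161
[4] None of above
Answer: 3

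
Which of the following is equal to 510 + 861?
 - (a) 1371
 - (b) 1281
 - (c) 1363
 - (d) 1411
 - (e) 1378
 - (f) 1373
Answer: a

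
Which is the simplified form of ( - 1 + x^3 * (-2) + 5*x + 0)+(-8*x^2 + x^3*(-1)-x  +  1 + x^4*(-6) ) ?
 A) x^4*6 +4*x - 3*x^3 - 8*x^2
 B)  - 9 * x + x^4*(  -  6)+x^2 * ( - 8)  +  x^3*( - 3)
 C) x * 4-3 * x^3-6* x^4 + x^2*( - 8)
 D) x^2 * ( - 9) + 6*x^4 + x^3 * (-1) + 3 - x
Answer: C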